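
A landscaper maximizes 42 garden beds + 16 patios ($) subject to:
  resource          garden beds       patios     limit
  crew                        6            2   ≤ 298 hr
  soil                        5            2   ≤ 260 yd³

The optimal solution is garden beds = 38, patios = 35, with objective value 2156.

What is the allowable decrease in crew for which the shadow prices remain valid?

38

Binding constraints: crew, soil. The basis is B = [[6,2],[5,2]] with det 2.
Per unit decrease in crew, x* moves by d = (-1, 2.5).
The basis stays optimal until garden beds reaches 0; allowable decrease = 38 hr.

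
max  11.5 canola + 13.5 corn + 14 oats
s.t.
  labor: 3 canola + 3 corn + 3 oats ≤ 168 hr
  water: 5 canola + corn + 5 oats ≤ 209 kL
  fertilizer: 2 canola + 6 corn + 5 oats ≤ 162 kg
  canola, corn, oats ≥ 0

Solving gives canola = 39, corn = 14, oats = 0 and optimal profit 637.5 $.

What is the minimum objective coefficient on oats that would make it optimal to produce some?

Binding: water and fertilizer. Non-binding: labor (9 unused).
Since labor is not tight, its dual is 0.
The binding rows give the dual system: 5·y_water + 2·y_fertilizer = 11.5 and 1·y_water + 6·y_fertilizer = 13.5.
Solving: y_water = 1.5, y_fertilizer = 2.
oats enters the basis when its profit ≥ yᵀa₃ = 1.5·5 + 2·5 = 17.5.

17.5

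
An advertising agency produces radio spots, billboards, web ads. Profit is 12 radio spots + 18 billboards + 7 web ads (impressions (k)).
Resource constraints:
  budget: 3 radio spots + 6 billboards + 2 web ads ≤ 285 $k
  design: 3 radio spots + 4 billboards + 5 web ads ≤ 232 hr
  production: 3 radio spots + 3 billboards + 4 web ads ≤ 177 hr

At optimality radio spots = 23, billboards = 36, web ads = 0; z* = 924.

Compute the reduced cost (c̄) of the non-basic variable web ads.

-5

Check each constraint at x*: budget 285/285 (tight); design 213/232 (slack 19); production 177/177 (tight).
Since design is not tight, its dual is 0.
Dual feasibility on the basic columns requires 3·y_budget + 3·y_production = 12, 6·y_budget + 3·y_production = 18.
This yields shadow prices y_budget = 2, y_production = 2.
Reduced cost of web ads: c₃ − yᵀa₃ = 7 − (2·2 + 2·4) = 7 − 12 = -5.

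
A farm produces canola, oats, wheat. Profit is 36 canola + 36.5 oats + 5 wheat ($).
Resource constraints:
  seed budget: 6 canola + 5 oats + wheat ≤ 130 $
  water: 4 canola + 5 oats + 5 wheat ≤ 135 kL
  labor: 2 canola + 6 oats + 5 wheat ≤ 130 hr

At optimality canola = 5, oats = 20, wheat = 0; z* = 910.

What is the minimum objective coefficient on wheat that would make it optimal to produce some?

13

At the optimum: seed budget uses 130 of 130 (binding); water uses 120 of 135 (slack = 15); labor uses 130 of 130 (binding).
Slack constraints have shadow price 0 (complementary slackness).
From A_Bᵀ y = c: 6·y_seed budget + 2·y_labor = 36; 5·y_seed budget + 6·y_labor = 36.5.
Solving: y_seed budget = 5.5, y_labor = 1.5.
wheat enters the basis when its profit ≥ yᵀa₃ = 5.5·1 + 1.5·5 = 13.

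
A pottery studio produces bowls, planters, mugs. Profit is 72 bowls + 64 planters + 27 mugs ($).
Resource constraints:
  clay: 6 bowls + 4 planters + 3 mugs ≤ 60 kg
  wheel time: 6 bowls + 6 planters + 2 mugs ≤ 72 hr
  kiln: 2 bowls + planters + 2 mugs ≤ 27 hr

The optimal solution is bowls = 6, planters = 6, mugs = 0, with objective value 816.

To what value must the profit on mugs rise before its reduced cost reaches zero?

Check each constraint at x*: clay 60/60 (tight); wheel time 72/72 (tight); kiln 18/27 (slack 9).
Since kiln is not tight, its dual is 0.
From A_Bᵀ y = c: 6·y_clay + 6·y_wheel time = 72; 4·y_clay + 6·y_wheel time = 64.
→ y_clay = 4 and y_wheel time = 8.
mugs enters the basis when its profit ≥ yᵀa₃ = 4·3 + 8·2 = 28.

28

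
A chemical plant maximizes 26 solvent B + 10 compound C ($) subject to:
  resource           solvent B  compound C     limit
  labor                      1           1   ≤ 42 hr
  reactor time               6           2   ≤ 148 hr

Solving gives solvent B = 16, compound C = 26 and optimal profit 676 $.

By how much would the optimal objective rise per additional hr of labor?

Check each constraint at x*: labor 42/42 (tight); reactor time 148/148 (tight).
From A_Bᵀ y = c: 1·y_labor + 6·y_reactor time = 26; 1·y_labor + 2·y_reactor time = 10.
→ y_labor = 2 and y_reactor time = 4.
Shadow price of labor = 2.

2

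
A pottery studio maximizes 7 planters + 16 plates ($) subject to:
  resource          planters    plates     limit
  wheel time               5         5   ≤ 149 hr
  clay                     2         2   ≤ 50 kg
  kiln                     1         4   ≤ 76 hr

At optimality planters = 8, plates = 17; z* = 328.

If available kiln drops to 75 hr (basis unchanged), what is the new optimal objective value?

Check each constraint at x*: wheel time 125/149 (slack 24); clay 50/50 (tight); kiln 76/76 (tight).
Slack constraints have shadow price 0 (complementary slackness).
The binding rows give the dual system: 2·y_clay + 1·y_kiln = 7 and 2·y_clay + 4·y_kiln = 16.
This yields shadow prices y_clay = 2, y_kiln = 3.
Δz = y_kiln·Δb = 3 × (-1) = -3, so new z* = 328 − 3 = 325.

325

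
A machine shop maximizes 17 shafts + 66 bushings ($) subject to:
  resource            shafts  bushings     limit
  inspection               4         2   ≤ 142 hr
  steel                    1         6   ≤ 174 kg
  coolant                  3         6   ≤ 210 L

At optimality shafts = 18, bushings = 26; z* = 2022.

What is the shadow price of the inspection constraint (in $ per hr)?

Check each constraint at x*: inspection 124/142 (slack 18); steel 174/174 (tight); coolant 210/210 (tight).
By complementary slackness, y = 0 for the non-binding constraint.
Dual feasibility on the basic columns requires 1·y_steel + 3·y_coolant = 17, 6·y_steel + 6·y_coolant = 66.
This yields shadow prices y_steel = 8, y_coolant = 3.
Shadow price of inspection = 0.

0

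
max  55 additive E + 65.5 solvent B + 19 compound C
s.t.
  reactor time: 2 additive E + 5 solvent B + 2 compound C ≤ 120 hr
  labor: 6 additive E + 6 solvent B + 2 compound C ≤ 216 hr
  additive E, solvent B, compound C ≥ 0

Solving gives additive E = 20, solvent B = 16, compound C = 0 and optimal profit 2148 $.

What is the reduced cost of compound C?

-4

At the optimum: reactor time uses 120 of 120 (binding); labor uses 216 of 216 (binding).
The binding rows give the dual system: 2·y_reactor time + 6·y_labor = 55 and 5·y_reactor time + 6·y_labor = 65.5.
Solving: y_reactor time = 3.5, y_labor = 8.
Reduced cost of compound C: c₃ − yᵀa₃ = 19 − (3.5·2 + 8·2) = 19 − 23 = -4.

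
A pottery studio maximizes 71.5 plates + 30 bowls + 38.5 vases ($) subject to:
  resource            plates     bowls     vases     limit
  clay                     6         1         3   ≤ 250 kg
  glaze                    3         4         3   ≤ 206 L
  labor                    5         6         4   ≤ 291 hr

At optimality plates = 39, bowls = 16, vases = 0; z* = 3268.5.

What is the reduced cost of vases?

Check each constraint at x*: clay 250/250 (tight); glaze 181/206 (slack 25); labor 291/291 (tight).
Slack constraints have shadow price 0 (complementary slackness).
Dual feasibility on the basic columns requires 6·y_clay + 5·y_labor = 71.5, 1·y_clay + 6·y_labor = 30.
→ y_clay = 9 and y_labor = 3.5.
Reduced cost of vases: c₃ − yᵀa₃ = 38.5 − (9·3 + 3.5·4) = 38.5 − 41 = -2.5.

-2.5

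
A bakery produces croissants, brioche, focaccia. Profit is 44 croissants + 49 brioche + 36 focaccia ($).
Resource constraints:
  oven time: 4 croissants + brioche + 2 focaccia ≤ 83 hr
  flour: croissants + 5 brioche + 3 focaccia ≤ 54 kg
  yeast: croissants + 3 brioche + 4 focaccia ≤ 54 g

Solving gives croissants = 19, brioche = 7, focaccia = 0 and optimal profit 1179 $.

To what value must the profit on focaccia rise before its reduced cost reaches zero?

Binding: oven time and flour. Non-binding: yeast (14 unused).
Since yeast is not tight, its dual is 0.
The binding rows give the dual system: 4·y_oven time + 1·y_flour = 44 and 1·y_oven time + 5·y_flour = 49.
→ y_oven time = 9 and y_flour = 8.
focaccia enters the basis when its profit ≥ yᵀa₃ = 9·2 + 8·3 = 42.

42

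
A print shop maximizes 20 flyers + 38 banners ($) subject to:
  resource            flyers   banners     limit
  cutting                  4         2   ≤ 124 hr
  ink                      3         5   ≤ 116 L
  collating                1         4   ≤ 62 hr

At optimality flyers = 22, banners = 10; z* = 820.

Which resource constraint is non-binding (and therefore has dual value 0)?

cutting

cutting: 108/124 (slack 16)
ink: 116/116 (binding)
collating: 62/62 (binding)
By complementary slackness, a constraint with positive slack has shadow price 0 → cutting.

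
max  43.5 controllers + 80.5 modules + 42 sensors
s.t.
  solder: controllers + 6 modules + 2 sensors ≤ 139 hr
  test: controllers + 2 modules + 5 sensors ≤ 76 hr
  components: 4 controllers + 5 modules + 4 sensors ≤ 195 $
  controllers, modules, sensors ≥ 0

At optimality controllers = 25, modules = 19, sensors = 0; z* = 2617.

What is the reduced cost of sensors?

-7

At the optimum: solder uses 139 of 139 (binding); test uses 63 of 76 (slack = 13); components uses 195 of 195 (binding).
Since test is not tight, its dual is 0.
Dual feasibility on the basic columns requires 1·y_solder + 4·y_components = 43.5, 6·y_solder + 5·y_components = 80.5.
This yields shadow prices y_solder = 5.5, y_components = 9.5.
Reduced cost of sensors: c₃ − yᵀa₃ = 42 − (5.5·2 + 9.5·4) = 42 − 49 = -7.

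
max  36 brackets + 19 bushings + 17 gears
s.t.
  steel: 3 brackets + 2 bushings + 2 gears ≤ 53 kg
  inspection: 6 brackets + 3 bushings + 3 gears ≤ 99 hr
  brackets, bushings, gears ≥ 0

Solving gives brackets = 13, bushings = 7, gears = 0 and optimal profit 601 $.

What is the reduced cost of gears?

Check each constraint at x*: steel 53/53 (tight); inspection 99/99 (tight).
Dual feasibility on the basic columns requires 3·y_steel + 6·y_inspection = 36, 2·y_steel + 3·y_inspection = 19.
→ y_steel = 2 and y_inspection = 5.
Reduced cost of gears: c₃ − yᵀa₃ = 17 − (2·2 + 5·3) = 17 − 19 = -2.

-2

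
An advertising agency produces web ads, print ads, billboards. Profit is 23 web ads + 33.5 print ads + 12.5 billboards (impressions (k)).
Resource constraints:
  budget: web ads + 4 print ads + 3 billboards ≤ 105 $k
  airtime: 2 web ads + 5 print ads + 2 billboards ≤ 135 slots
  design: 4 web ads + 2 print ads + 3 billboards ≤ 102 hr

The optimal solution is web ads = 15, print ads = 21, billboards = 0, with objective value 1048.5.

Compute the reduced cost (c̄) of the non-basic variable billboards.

-7.5

Binding: airtime and design. Non-binding: budget (6 unused).
Slack constraints have shadow price 0 (complementary slackness).
The binding rows give the dual system: 2·y_airtime + 4·y_design = 23 and 5·y_airtime + 2·y_design = 33.5.
→ y_airtime = 5.5 and y_design = 3.
Reduced cost of billboards: c₃ − yᵀa₃ = 12.5 − (5.5·2 + 3·3) = 12.5 − 20 = -7.5.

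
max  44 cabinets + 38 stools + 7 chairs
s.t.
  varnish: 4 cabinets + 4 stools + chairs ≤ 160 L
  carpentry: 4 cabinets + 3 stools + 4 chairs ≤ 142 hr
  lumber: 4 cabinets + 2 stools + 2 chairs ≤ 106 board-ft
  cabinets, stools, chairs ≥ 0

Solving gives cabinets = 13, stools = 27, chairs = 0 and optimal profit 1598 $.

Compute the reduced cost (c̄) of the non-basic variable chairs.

Check each constraint at x*: varnish 160/160 (tight); carpentry 133/142 (slack 9); lumber 106/106 (tight).
Since carpentry is not tight, its dual is 0.
From A_Bᵀ y = c: 4·y_varnish + 4·y_lumber = 44; 4·y_varnish + 2·y_lumber = 38.
→ y_varnish = 8 and y_lumber = 3.
Reduced cost of chairs: c₃ − yᵀa₃ = 7 − (8·1 + 3·2) = 7 − 14 = -7.

-7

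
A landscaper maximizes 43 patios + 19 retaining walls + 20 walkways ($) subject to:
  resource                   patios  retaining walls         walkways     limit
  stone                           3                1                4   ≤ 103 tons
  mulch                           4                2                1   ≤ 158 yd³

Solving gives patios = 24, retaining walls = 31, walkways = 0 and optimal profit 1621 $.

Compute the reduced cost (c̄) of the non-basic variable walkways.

-7

Check each constraint at x*: stone 103/103 (tight); mulch 158/158 (tight).
From A_Bᵀ y = c: 3·y_stone + 4·y_mulch = 43; 1·y_stone + 2·y_mulch = 19.
This yields shadow prices y_stone = 5, y_mulch = 7.
Reduced cost of walkways: c₃ − yᵀa₃ = 20 − (5·4 + 7·1) = 20 − 27 = -7.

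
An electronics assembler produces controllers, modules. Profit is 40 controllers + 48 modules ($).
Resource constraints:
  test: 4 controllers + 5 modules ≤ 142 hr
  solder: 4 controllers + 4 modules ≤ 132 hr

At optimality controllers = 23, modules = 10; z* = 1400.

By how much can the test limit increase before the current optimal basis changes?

Binding constraints: test, solder. The basis is B = [[4,5],[4,4]] with det -4.
Per unit increase in test, x* moves by d = (-1, 1).
The basis stays optimal until controllers reaches 0; allowable increase = 23 hr.

23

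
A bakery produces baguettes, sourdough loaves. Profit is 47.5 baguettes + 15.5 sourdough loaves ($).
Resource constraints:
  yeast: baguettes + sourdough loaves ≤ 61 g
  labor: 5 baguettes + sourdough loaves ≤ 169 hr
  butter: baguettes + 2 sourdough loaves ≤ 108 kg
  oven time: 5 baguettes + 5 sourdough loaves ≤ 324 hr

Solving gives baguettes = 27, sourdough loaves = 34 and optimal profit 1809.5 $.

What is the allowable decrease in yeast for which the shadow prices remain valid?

Binding constraints: yeast, labor. The basis is B = [[1,1],[5,1]] with det -4.
Per unit decrease in yeast, x* moves by d = (0.25, -1.25).
The basis stays optimal until sourdough loaves reaches 0; allowable decrease = 27.2 g.

27.2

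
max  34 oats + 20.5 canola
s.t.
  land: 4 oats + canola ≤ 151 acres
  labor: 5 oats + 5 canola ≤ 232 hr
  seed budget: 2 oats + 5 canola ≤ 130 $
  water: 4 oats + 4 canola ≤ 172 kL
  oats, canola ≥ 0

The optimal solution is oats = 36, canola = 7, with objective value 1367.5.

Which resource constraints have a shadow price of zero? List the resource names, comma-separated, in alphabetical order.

land: 151/151 (binding)
labor: 215/232 (slack 17)
seed budget: 107/130 (slack 23)
water: 172/172 (binding)
By complementary slackness, a constraint with positive slack has shadow price 0 → labor, seed budget.

labor, seed budget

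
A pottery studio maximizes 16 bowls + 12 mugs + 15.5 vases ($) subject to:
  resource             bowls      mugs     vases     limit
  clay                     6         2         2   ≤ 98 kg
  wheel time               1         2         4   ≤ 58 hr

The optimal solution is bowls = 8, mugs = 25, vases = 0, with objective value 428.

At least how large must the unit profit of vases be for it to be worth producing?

20

At the optimum: clay uses 98 of 98 (binding); wheel time uses 58 of 58 (binding).
From A_Bᵀ y = c: 6·y_clay + 1·y_wheel time = 16; 2·y_clay + 2·y_wheel time = 12.
Solving: y_clay = 2, y_wheel time = 4.
vases enters the basis when its profit ≥ yᵀa₃ = 2·2 + 4·4 = 20.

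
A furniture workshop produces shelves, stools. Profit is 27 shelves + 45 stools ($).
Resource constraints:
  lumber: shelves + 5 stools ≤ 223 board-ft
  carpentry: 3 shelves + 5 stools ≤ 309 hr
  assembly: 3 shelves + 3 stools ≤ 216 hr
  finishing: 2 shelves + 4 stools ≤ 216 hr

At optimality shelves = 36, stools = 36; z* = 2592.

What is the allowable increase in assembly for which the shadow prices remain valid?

Binding constraints: assembly, finishing. The basis is B = [[3,3],[2,4]] with det 6.
Per unit increase in assembly, x* moves by d = (0.6667, -0.3333).
The basis stays optimal until carpentry becomes binding; allowable increase = 63 hr.

63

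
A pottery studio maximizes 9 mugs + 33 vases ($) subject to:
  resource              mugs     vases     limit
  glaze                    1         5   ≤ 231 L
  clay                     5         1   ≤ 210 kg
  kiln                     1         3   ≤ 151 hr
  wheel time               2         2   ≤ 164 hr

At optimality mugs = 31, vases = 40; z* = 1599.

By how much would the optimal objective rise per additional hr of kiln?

Check each constraint at x*: glaze 231/231 (tight); clay 195/210 (slack 15); kiln 151/151 (tight); wheel time 142/164 (slack 22).
Slack constraints have shadow price 0 (complementary slackness).
From A_Bᵀ y = c: 1·y_glaze + 1·y_kiln = 9; 5·y_glaze + 3·y_kiln = 33.
This yields shadow prices y_glaze = 3, y_kiln = 6.
Shadow price of kiln = 6.

6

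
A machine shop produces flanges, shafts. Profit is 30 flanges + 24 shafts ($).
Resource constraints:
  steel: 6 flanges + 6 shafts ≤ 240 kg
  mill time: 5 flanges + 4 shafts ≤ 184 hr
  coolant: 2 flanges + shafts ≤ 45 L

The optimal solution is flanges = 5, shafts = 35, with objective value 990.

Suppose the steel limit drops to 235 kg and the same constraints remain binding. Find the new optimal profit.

975

Check each constraint at x*: steel 240/240 (tight); mill time 165/184 (slack 19); coolant 45/45 (tight).
Slack constraints have shadow price 0 (complementary slackness).
The binding rows give the dual system: 6·y_steel + 2·y_coolant = 30 and 6·y_steel + 1·y_coolant = 24.
This yields shadow prices y_steel = 3, y_coolant = 6.
Δz = y_steel·Δb = 3 × (-5) = -15, so new z* = 990 − 15 = 975.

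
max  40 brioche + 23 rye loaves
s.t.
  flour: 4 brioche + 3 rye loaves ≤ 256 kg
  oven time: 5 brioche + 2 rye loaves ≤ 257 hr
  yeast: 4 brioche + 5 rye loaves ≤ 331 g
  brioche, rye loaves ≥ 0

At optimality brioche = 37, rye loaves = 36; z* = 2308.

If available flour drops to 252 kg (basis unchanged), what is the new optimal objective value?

2288

Binding: flour and oven time. Non-binding: yeast (3 unused).
Since yeast is not tight, its dual is 0.
The binding rows give the dual system: 4·y_flour + 5·y_oven time = 40 and 3·y_flour + 2·y_oven time = 23.
→ y_flour = 5 and y_oven time = 4.
Δz = y_flour·Δb = 5 × (-4) = -20, so new z* = 2308 − 20 = 2288.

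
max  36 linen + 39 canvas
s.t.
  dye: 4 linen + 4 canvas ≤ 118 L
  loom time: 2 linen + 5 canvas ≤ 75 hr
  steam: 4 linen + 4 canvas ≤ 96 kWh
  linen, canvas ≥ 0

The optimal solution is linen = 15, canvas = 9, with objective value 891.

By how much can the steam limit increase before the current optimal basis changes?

Binding constraints: loom time, steam. The basis is B = [[2,5],[4,4]] with det -12.
Per unit increase in steam, x* moves by d = (0.4167, -0.1667).
The basis stays optimal until dye becomes binding; allowable increase = 22 kWh.

22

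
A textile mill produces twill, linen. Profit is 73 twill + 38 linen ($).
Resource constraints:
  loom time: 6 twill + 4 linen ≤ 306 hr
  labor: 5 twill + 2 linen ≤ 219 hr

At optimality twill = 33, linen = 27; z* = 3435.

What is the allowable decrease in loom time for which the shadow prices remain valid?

Binding constraints: loom time, labor. The basis is B = [[6,4],[5,2]] with det -8.
Per unit decrease in loom time, x* moves by d = (0.25, -0.625).
The basis stays optimal until linen reaches 0; allowable decrease = 43.2 hr.

43.2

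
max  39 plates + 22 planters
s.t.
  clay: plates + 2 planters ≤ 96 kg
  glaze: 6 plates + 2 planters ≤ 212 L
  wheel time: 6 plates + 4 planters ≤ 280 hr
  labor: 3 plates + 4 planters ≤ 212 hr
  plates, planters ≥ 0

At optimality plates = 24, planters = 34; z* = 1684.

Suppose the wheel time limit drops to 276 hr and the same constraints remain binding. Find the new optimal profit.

1666

Check each constraint at x*: clay 92/96 (slack 4); glaze 212/212 (tight); wheel time 280/280 (tight); labor 208/212 (slack 4).
Slack constraints have shadow price 0 (complementary slackness).
From A_Bᵀ y = c: 6·y_glaze + 6·y_wheel time = 39; 2·y_glaze + 4·y_wheel time = 22.
Solving: y_glaze = 2, y_wheel time = 4.5.
Δz = y_wheel time·Δb = 4.5 × (-4) = -18, so new z* = 1684 − 18 = 1666.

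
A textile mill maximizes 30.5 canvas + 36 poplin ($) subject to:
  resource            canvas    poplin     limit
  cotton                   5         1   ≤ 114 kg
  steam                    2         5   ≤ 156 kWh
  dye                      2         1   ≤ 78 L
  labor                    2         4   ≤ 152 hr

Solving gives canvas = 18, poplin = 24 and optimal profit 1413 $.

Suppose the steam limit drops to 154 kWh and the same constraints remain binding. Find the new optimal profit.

1400

At the optimum: cotton uses 114 of 114 (binding); steam uses 156 of 156 (binding); dye uses 60 of 78 (slack = 18); labor uses 132 of 152 (slack = 20).
Since dye, labor are not tight, their duals are 0.
Dual feasibility on the basic columns requires 5·y_cotton + 2·y_steam = 30.5, 1·y_cotton + 5·y_steam = 36.
This yields shadow prices y_cotton = 3.5, y_steam = 6.5.
Δz = y_steam·Δb = 6.5 × (-2) = -13, so new z* = 1413 − 13 = 1400.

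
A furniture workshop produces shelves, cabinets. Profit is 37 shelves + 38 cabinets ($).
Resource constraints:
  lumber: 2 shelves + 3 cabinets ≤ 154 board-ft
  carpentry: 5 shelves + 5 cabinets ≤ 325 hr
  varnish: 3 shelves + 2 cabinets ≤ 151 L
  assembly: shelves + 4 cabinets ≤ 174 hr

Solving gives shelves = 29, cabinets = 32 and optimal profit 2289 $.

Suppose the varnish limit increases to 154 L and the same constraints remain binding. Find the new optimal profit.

2310

Check each constraint at x*: lumber 154/154 (tight); carpentry 305/325 (slack 20); varnish 151/151 (tight); assembly 157/174 (slack 17).
Slack constraints have shadow price 0 (complementary slackness).
Dual feasibility on the basic columns requires 2·y_lumber + 3·y_varnish = 37, 3·y_lumber + 2·y_varnish = 38.
Solving: y_lumber = 8, y_varnish = 7.
Δz = y_varnish·Δb = 7 × (3) = 21, so new z* = 2289 + 21 = 2310.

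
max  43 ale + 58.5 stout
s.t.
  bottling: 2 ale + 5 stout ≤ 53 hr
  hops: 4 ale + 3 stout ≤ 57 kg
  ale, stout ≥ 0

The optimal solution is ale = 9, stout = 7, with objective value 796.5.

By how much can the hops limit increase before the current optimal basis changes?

49

Binding constraints: bottling, hops. The basis is B = [[2,5],[4,3]] with det -14.
Per unit increase in hops, x* moves by d = (0.3571, -0.1429).
The basis stays optimal until stout reaches 0; allowable increase = 49 kg.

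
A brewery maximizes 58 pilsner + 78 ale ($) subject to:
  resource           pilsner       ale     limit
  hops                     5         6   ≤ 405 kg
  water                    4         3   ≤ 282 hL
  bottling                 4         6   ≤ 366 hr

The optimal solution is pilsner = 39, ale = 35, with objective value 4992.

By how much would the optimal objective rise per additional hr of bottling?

7

At the optimum: hops uses 405 of 405 (binding); water uses 261 of 282 (slack = 21); bottling uses 366 of 366 (binding).
Since water is not tight, its dual is 0.
From A_Bᵀ y = c: 5·y_hops + 4·y_bottling = 58; 6·y_hops + 6·y_bottling = 78.
→ y_hops = 6 and y_bottling = 7.
Shadow price of bottling = 7.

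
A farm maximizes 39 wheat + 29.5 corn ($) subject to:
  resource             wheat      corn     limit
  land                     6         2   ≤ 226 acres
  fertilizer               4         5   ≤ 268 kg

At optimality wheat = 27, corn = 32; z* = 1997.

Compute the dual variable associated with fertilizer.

4.5

Check each constraint at x*: land 226/226 (tight); fertilizer 268/268 (tight).
From A_Bᵀ y = c: 6·y_land + 4·y_fertilizer = 39; 2·y_land + 5·y_fertilizer = 29.5.
→ y_land = 3.5 and y_fertilizer = 4.5.
Shadow price of fertilizer = 4.5.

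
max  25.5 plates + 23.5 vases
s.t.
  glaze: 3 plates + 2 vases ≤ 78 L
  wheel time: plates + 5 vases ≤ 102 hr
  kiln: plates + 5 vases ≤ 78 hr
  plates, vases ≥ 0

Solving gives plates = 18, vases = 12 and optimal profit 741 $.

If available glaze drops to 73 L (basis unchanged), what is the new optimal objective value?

At the optimum: glaze uses 78 of 78 (binding); wheel time uses 78 of 102 (slack = 24); kiln uses 78 of 78 (binding).
By complementary slackness, y = 0 for the non-binding constraint.
The binding rows give the dual system: 3·y_glaze + 1·y_kiln = 25.5 and 2·y_glaze + 5·y_kiln = 23.5.
→ y_glaze = 8 and y_kiln = 1.5.
Δz = y_glaze·Δb = 8 × (-5) = -40, so new z* = 741 − 40 = 701.

701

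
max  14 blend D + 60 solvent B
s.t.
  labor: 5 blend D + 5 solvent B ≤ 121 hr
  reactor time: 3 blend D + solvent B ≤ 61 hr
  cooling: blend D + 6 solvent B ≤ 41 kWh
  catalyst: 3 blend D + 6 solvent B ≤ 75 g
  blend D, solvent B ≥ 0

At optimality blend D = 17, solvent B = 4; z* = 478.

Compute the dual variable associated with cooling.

8

At the optimum: labor uses 105 of 121 (slack = 16); reactor time uses 55 of 61 (slack = 6); cooling uses 41 of 41 (binding); catalyst uses 75 of 75 (binding).
Since labor, reactor time are not tight, their duals are 0.
The binding rows give the dual system: 1·y_cooling + 3·y_catalyst = 14 and 6·y_cooling + 6·y_catalyst = 60.
This yields shadow prices y_cooling = 8, y_catalyst = 2.
Shadow price of cooling = 8.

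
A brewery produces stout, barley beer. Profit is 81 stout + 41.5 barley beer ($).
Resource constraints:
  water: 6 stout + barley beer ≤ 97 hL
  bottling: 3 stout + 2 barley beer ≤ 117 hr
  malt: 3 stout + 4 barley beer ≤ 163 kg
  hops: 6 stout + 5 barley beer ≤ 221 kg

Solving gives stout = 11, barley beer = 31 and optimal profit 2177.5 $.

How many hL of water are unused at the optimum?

water used = 6·11 + 1·31 = 97; slack = 97 − 97 = 0.

0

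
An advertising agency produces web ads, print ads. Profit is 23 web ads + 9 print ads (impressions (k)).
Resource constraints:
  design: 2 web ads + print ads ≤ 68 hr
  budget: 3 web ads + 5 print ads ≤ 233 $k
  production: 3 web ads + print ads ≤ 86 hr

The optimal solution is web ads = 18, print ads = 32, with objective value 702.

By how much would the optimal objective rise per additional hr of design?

Binding: design and production. Non-binding: budget (19 unused).
Since budget is not tight, its dual is 0.
From A_Bᵀ y = c: 2·y_design + 3·y_production = 23; 1·y_design + 1·y_production = 9.
→ y_design = 4 and y_production = 5.
Shadow price of design = 4.

4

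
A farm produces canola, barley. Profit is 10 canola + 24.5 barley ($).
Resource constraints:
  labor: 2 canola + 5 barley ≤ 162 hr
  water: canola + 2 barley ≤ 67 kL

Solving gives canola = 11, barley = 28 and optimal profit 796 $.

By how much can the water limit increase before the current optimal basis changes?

Binding constraints: labor, water. The basis is B = [[2,5],[1,2]] with det -1.
Per unit increase in water, x* moves by d = (5, -2).
The basis stays optimal until barley reaches 0; allowable increase = 14 kL.

14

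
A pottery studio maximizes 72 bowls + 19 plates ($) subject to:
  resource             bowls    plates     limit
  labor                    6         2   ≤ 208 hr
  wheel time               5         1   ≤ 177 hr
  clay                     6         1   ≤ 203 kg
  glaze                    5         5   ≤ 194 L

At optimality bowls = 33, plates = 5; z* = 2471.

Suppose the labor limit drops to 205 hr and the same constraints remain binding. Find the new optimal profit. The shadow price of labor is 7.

Δb = -3, so new z* = 2471 + (7)·(-3) = 2471 − 21 = 2450.

2450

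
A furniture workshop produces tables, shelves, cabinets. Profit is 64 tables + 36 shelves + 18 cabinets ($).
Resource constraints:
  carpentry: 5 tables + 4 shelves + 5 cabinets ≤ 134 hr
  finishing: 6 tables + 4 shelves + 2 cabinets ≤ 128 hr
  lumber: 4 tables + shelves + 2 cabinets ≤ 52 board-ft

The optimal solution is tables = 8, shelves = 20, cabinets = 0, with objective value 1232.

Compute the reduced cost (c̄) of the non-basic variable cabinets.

-6

Check each constraint at x*: carpentry 120/134 (slack 14); finishing 128/128 (tight); lumber 52/52 (tight).
Slack constraints have shadow price 0 (complementary slackness).
From A_Bᵀ y = c: 6·y_finishing + 4·y_lumber = 64; 4·y_finishing + 1·y_lumber = 36.
→ y_finishing = 8 and y_lumber = 4.
Reduced cost of cabinets: c₃ − yᵀa₃ = 18 − (8·2 + 4·2) = 18 − 24 = -6.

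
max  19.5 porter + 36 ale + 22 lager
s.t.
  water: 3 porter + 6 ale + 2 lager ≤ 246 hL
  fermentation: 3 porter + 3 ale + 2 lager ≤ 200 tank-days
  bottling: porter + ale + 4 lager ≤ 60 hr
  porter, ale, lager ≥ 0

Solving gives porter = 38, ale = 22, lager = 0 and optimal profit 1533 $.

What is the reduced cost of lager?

At the optimum: water uses 246 of 246 (binding); fermentation uses 180 of 200 (slack = 20); bottling uses 60 of 60 (binding).
Slack constraints have shadow price 0 (complementary slackness).
Dual feasibility on the basic columns requires 3·y_water + 1·y_bottling = 19.5, 6·y_water + 1·y_bottling = 36.
→ y_water = 5.5 and y_bottling = 3.
Reduced cost of lager: c₃ − yᵀa₃ = 22 − (5.5·2 + 3·4) = 22 − 23 = -1.

-1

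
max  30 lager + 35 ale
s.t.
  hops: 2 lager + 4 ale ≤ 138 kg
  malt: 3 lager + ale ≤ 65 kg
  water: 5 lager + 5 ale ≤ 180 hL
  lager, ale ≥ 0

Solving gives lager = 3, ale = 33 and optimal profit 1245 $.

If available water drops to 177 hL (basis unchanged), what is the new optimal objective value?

1230

At the optimum: hops uses 138 of 138 (binding); malt uses 42 of 65 (slack = 23); water uses 180 of 180 (binding).
Slack constraints have shadow price 0 (complementary slackness).
The binding rows give the dual system: 2·y_hops + 5·y_water = 30 and 4·y_hops + 5·y_water = 35.
This yields shadow prices y_hops = 2.5, y_water = 5.
Δz = y_water·Δb = 5 × (-3) = -15, so new z* = 1245 − 15 = 1230.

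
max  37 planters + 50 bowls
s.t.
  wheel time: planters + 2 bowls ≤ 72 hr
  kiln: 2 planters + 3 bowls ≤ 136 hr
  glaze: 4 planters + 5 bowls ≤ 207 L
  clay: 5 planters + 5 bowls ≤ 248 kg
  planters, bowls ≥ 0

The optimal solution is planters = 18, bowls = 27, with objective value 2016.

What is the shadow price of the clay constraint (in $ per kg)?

Binding: wheel time and glaze. Non-binding: kiln (19 unused), clay (23 unused).
Since kiln, clay are not tight, their duals are 0.
Dual feasibility on the basic columns requires 1·y_wheel time + 4·y_glaze = 37, 2·y_wheel time + 5·y_glaze = 50.
Solving: y_wheel time = 5, y_glaze = 8.
Shadow price of clay = 0.

0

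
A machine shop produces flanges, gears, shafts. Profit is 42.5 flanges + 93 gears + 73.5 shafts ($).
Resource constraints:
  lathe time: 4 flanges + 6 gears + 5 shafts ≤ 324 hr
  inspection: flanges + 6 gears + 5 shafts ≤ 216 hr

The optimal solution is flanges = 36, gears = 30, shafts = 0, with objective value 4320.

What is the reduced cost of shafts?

-4

At the optimum: lathe time uses 324 of 324 (binding); inspection uses 216 of 216 (binding).
From A_Bᵀ y = c: 4·y_lathe time + 1·y_inspection = 42.5; 6·y_lathe time + 6·y_inspection = 93.
Solving: y_lathe time = 9, y_inspection = 6.5.
Reduced cost of shafts: c₃ − yᵀa₃ = 73.5 − (9·5 + 6.5·5) = 73.5 − 77.5 = -4.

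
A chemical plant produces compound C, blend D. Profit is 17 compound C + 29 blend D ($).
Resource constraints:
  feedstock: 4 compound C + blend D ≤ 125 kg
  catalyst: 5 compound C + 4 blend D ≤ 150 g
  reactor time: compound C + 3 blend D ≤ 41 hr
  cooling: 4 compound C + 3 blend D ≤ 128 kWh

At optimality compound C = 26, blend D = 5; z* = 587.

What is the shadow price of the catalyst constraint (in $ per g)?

2

Binding: catalyst and reactor time. Non-binding: feedstock (16 unused), cooling (9 unused).
Since feedstock, cooling are not tight, their duals are 0.
The binding rows give the dual system: 5·y_catalyst + 1·y_reactor time = 17 and 4·y_catalyst + 3·y_reactor time = 29.
→ y_catalyst = 2 and y_reactor time = 7.
Shadow price of catalyst = 2.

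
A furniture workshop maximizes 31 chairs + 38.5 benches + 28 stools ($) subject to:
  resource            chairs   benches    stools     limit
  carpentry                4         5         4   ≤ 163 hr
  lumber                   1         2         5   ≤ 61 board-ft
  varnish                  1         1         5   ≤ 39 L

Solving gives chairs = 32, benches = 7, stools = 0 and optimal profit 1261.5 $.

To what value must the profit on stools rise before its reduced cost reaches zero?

35

Check each constraint at x*: carpentry 163/163 (tight); lumber 46/61 (slack 15); varnish 39/39 (tight).
Slack constraints have shadow price 0 (complementary slackness).
From A_Bᵀ y = c: 4·y_carpentry + 1·y_varnish = 31; 5·y_carpentry + 1·y_varnish = 38.5.
Solving: y_carpentry = 7.5, y_varnish = 1.
stools enters the basis when its profit ≥ yᵀa₃ = 7.5·4 + 1·5 = 35.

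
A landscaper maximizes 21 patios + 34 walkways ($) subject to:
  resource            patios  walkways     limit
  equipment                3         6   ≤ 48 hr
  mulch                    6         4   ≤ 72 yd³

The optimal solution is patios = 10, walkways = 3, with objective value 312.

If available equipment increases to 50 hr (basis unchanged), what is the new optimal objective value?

322

Check each constraint at x*: equipment 48/48 (tight); mulch 72/72 (tight).
Dual feasibility on the basic columns requires 3·y_equipment + 6·y_mulch = 21, 6·y_equipment + 4·y_mulch = 34.
This yields shadow prices y_equipment = 5, y_mulch = 1.
Δz = y_equipment·Δb = 5 × (2) = 10, so new z* = 312 + 10 = 322.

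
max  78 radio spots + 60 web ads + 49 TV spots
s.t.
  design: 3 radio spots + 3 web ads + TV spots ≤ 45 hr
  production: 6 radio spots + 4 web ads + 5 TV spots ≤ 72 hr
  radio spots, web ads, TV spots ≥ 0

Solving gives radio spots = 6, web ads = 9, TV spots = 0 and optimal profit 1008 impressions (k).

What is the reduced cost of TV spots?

-4

Both design and production are binding at x*.
Dual feasibility on the basic columns requires 3·y_design + 6·y_production = 78, 3·y_design + 4·y_production = 60.
This yields shadow prices y_design = 8, y_production = 9.
Reduced cost of TV spots: c₃ − yᵀa₃ = 49 − (8·1 + 9·5) = 49 − 53 = -4.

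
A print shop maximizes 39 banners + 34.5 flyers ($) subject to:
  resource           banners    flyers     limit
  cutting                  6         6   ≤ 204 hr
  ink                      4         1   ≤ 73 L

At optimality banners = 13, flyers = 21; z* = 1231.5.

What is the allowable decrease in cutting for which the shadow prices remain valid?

Binding constraints: cutting, ink. The basis is B = [[6,6],[4,1]] with det -18.
Per unit decrease in cutting, x* moves by d = (0.0556, -0.2222).
The basis stays optimal until flyers reaches 0; allowable decrease = 94.5 hr.

94.5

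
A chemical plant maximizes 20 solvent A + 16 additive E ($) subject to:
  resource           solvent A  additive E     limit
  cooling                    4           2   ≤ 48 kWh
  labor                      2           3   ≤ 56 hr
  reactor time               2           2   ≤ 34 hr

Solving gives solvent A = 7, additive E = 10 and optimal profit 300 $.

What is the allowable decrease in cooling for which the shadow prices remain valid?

14

Binding constraints: cooling, reactor time. The basis is B = [[4,2],[2,2]] with det 4.
Per unit decrease in cooling, x* moves by d = (-0.5, 0.5).
The basis stays optimal until solvent A reaches 0; allowable decrease = 14 kWh.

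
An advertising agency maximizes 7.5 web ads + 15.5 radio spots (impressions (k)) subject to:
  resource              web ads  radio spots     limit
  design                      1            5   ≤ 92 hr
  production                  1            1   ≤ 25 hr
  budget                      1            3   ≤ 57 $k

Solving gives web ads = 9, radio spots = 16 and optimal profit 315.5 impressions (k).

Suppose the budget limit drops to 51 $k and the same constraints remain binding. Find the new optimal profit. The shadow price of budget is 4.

291.5

Δb = -6, so new z* = 315.5 + (4)·(-6) = 315.5 − 24 = 291.5.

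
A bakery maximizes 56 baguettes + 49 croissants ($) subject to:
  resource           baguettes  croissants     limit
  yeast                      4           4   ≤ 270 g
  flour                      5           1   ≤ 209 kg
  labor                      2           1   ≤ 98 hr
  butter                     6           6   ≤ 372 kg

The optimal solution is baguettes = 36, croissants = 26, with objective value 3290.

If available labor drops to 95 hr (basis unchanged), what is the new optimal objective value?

Check each constraint at x*: yeast 248/270 (slack 22); flour 206/209 (slack 3); labor 98/98 (tight); butter 372/372 (tight).
By complementary slackness, y = 0 for the non-binding constraints.
From A_Bᵀ y = c: 2·y_labor + 6·y_butter = 56; 1·y_labor + 6·y_butter = 49.
→ y_labor = 7 and y_butter = 7.
Δz = y_labor·Δb = 7 × (-3) = -21, so new z* = 3290 − 21 = 3269.

3269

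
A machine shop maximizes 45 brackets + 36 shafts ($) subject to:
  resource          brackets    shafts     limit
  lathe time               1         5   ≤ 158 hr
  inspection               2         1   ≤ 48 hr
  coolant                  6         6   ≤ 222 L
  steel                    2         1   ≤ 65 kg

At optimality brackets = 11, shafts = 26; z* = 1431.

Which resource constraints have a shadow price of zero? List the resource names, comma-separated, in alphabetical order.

lathe time: 141/158 (slack 17)
inspection: 48/48 (binding)
coolant: 222/222 (binding)
steel: 48/65 (slack 17)
By complementary slackness, a constraint with positive slack has shadow price 0 → lathe time, steel.

lathe time, steel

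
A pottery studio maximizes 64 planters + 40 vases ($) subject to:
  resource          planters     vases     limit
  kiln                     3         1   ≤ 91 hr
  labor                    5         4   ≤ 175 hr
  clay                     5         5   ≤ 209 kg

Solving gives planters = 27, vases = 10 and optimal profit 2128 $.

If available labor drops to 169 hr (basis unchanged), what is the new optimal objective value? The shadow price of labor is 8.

Δb = -6, so new z* = 2128 + (8)·(-6) = 2128 − 48 = 2080.

2080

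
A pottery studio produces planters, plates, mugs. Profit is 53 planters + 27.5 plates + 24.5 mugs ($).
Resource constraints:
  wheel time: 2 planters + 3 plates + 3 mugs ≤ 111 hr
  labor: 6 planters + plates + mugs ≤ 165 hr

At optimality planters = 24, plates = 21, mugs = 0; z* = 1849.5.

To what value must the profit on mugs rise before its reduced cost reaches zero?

27.5

At the optimum: wheel time uses 111 of 111 (binding); labor uses 165 of 165 (binding).
Dual feasibility on the basic columns requires 2·y_wheel time + 6·y_labor = 53, 3·y_wheel time + 1·y_labor = 27.5.
→ y_wheel time = 7 and y_labor = 6.5.
mugs enters the basis when its profit ≥ yᵀa₃ = 7·3 + 6.5·1 = 27.5.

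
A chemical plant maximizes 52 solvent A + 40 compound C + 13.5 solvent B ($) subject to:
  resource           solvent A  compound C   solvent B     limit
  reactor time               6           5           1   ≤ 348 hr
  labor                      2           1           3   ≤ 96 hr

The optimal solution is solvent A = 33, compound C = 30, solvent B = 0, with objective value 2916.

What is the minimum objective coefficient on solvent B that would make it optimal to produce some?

At the optimum: reactor time uses 348 of 348 (binding); labor uses 96 of 96 (binding).
From A_Bᵀ y = c: 6·y_reactor time + 2·y_labor = 52; 5·y_reactor time + 1·y_labor = 40.
→ y_reactor time = 7 and y_labor = 5.
solvent B enters the basis when its profit ≥ yᵀa₃ = 7·1 + 5·3 = 22.

22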